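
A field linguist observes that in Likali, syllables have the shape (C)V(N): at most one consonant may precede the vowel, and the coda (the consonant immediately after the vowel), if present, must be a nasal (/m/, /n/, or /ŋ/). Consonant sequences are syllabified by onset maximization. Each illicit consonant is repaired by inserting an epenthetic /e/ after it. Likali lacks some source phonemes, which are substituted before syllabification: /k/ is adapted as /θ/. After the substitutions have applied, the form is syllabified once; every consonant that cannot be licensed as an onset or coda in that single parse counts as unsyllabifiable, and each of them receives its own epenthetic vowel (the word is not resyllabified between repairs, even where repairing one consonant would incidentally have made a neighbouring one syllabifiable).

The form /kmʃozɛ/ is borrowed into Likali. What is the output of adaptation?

Substitution: /k/ → /θ/, giving /θmʃozɛ/.
The consonants /θ/, /m/ cannot be parsed into a legal (C)V(N) syllable (only a nasal (/m/, /n/, or /ŋ/) is licensed in coda position; onsets are limited to one consonant).
Each unlicensed consonant becomes the onset of a new syllable: /θ/ → /θe/, /m/ → /me/.

θemeʃozɛ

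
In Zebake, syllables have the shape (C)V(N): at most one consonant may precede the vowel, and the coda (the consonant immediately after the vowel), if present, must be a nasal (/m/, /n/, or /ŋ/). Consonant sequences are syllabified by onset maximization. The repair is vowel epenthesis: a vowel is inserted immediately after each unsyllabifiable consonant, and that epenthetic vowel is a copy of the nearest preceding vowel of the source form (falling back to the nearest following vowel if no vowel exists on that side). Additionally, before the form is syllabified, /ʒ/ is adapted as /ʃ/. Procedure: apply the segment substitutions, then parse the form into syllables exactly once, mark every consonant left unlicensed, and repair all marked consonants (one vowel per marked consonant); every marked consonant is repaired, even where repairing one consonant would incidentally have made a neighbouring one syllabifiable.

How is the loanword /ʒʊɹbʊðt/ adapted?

ʃʊɹʊbʊðʊtʊ

Substitution: /ʒ/ → /ʃ/, giving /ʃʊɹbʊðt/.
Syllabifying with onset maximization leaves /ɹ/, /ð/, /t/ stranded (only a nasal (/m/, /n/, or /ŋ/) is licensed in coda position; onsets are limited to one consonant).
Epenthesis after each stranded consonant: /ɹ/ → /ɹʊ/, /ð/ → /ðʊ/, /t/ → /tʊ/.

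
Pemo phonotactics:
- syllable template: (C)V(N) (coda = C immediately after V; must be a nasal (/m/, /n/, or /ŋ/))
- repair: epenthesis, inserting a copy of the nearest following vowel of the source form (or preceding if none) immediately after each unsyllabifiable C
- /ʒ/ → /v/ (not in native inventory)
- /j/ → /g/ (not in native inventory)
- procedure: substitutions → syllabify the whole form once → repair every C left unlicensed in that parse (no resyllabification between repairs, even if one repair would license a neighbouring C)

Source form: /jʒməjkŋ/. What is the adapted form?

Substitution: /j/ → /g/, /ʒ/ → /v/, giving /gvməgkŋ/.
Under (C)V(N), the unsyllabifiable consonants are /g/, /v/, /g/, /k/, /ŋ/ (only a nasal (/m/, /n/, or /ŋ/) is licensed in coda position; onsets are limited to one consonant).
Each unlicensed consonant becomes the onset of a new syllable: /g/ → /gə/, /v/ → /və/, /g/ → /gə/, /k/ → /kə/, /ŋ/ → /ŋə/.

gəvəməgəkəŋə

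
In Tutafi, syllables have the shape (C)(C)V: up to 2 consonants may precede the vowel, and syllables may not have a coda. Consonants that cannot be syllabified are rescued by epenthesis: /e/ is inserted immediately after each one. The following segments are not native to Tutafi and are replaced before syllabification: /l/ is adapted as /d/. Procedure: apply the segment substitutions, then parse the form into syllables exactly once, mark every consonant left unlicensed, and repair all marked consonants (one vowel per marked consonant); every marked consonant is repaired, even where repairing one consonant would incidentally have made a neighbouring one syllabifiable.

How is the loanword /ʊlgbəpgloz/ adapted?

Substitution: /l/ → /d/, giving /ʊdgbəpgdoz/.
The consonants /d/, /p/, /z/ cannot be parsed into a legal (C)(C)V syllable (no codas are permitted; onsets may contain at most 2 consonants).
Inserting the epenthetic vowel yields /d/ → /de/, /p/ → /pe/, /z/ → /ze/.

ʊdegbəpegdoze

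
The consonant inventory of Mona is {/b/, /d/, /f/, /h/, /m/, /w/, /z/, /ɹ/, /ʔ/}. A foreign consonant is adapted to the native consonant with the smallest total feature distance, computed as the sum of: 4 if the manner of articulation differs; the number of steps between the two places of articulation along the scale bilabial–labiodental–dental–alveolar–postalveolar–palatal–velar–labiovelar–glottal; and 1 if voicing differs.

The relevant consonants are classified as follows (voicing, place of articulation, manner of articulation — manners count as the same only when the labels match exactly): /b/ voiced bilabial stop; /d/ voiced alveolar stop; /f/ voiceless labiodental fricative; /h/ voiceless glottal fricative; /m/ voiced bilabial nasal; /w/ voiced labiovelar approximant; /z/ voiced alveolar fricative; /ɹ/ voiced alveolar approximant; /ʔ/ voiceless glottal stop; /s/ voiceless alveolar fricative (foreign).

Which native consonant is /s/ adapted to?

/z/ is closest: same manner (fricative), place distance 0 (alveolar→alveolar), voicing differs (+1); total 1. Next closest is /f/ at distance 2.

z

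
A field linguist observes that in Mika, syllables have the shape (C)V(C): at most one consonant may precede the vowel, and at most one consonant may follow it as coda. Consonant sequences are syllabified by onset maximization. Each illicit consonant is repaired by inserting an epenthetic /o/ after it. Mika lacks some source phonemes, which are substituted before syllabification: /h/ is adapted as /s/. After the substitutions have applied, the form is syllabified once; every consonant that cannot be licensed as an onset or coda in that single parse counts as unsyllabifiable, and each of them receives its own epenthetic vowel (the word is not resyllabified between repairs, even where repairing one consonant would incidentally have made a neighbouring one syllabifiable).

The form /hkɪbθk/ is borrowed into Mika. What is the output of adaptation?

Substitution: /h/ → /s/, giving /skɪbθk/.
Syllabifying with onset maximization leaves /s/, /θ/, /k/ stranded (at most one coda consonant is licensed; onsets are limited to one consonant).
Inserting the epenthetic vowel yields /s/ → /so/, /θ/ → /θo/, /k/ → /ko/.

sokɪbθoko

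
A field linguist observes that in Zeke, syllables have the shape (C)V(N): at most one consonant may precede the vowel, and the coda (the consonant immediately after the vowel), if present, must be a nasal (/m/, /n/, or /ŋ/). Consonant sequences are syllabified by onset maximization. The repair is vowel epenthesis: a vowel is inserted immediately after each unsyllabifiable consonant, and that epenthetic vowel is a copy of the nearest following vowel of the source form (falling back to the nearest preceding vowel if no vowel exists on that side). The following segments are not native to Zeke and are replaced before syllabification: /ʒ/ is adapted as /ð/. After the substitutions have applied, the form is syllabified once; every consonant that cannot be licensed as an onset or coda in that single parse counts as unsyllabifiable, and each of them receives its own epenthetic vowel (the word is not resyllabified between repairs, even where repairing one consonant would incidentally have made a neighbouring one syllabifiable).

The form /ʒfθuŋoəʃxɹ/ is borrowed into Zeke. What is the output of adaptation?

Substitution: /ʒ/ → /ð/, giving /ðfθuŋoəʃxɹ/.
Syllabifying with onset maximization leaves /ð/, /f/, /ʃ/, /x/, /ɹ/ stranded (only a nasal (/m/, /n/, or /ŋ/) is licensed in coda position; onsets are limited to one consonant).
Epenthesis after each stranded consonant: /ð/ → /ðu/, /f/ → /fu/, /ʃ/ → /ʃə/, /x/ → /xə/, /ɹ/ → /ɹə/.

ðufuθuŋoəʃəxəɹə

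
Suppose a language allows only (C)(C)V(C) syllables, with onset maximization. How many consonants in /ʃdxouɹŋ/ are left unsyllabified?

2

Syllabifying with onset maximization leaves /ʃ/, /ŋ/ stranded (at most one coda consonant is licensed; onsets may contain at most 2 consonants).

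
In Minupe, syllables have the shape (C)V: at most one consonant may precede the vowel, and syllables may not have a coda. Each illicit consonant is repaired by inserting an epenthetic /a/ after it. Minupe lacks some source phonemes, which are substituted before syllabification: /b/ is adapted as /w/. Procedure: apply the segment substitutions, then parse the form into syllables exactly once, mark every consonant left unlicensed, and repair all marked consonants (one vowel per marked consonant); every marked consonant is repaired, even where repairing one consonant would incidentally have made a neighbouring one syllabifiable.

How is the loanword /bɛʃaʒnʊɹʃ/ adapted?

Substitution: /b/ → /w/, giving /wɛʃaʒnʊɹʃ/.
Under (C)V, the unsyllabifiable consonants are /ʒ/, /ɹ/, /ʃ/ (no codas are permitted; onsets are limited to one consonant).
Inserting the epenthetic vowel yields /ʒ/ → /ʒa/, /ɹ/ → /ɹa/, /ʃ/ → /ʃa/.

wɛʃaʒanʊɹaʃa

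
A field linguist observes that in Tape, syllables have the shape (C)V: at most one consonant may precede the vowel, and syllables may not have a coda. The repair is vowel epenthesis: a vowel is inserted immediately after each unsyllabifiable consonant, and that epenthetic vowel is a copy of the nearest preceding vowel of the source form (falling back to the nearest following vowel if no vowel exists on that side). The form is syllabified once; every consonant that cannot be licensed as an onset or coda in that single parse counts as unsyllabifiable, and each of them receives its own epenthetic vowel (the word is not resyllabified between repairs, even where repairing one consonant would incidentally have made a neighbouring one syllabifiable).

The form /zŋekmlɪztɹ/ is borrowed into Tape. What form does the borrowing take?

zeŋekemelɪzɪtɪɹɪ

Under (C)V, the unsyllabifiable consonants are /z/, /k/, /m/, /z/, /t/, /ɹ/ (no codas are permitted; onsets are limited to one consonant).
Inserting the epenthetic vowel yields /z/ → /ze/, /k/ → /ke/, /m/ → /me/, /z/ → /zɪ/, /t/ → /tɪ/, /ɹ/ → /ɹɪ/.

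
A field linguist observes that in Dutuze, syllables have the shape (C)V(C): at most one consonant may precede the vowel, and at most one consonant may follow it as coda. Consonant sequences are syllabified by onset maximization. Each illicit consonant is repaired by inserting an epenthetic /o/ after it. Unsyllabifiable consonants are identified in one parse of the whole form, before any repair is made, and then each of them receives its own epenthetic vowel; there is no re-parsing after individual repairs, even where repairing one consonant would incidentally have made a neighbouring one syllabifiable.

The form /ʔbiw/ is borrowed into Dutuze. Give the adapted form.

ʔobiw

The consonants /ʔ/ cannot be parsed into a legal (C)V(C) syllable (at most one coda consonant is licensed; onsets are limited to one consonant).
Epenthesis after each stranded consonant: /ʔ/ → /ʔo/.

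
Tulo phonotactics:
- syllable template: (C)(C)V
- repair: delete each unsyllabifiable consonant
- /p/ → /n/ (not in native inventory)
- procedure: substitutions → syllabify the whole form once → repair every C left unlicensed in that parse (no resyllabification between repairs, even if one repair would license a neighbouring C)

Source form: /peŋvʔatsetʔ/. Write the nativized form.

Substitution: /p/ → /n/, giving /neŋvʔatsetʔ/.
The consonants /ŋ/, /t/, /ʔ/ cannot be parsed into a legal (C)(C)V syllable (no codas are permitted; onsets may contain at most 2 consonants).
Deleting the stranded consonants removes /ŋ/, /t/, /ʔ/.

nevʔatse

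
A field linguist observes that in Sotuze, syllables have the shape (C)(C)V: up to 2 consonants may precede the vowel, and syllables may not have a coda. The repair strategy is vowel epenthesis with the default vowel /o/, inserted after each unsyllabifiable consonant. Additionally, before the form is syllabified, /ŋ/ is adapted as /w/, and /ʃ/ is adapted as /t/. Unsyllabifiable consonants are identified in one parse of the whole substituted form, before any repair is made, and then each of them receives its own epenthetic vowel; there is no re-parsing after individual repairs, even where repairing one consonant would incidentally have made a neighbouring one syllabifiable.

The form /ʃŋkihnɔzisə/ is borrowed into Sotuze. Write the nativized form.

towkihnɔzisə

Substitution: /ʃ/ → /t/, /ŋ/ → /w/, giving /twkihnɔzisə/.
Under (C)(C)V, the unsyllabifiable consonants are /t/ (no codas are permitted; onsets may contain at most 2 consonants).
Epenthesis after each stranded consonant: /t/ → /to/.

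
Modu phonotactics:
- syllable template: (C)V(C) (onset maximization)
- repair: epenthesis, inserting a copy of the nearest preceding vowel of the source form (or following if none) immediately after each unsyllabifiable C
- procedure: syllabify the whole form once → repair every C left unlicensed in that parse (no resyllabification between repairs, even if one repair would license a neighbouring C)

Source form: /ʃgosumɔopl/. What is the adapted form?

Syllabifying with onset maximization leaves /ʃ/, /l/ stranded (at most one coda consonant is licensed; onsets are limited to one consonant).
Each unlicensed consonant becomes the onset of a new syllable: /ʃ/ → /ʃo/, /l/ → /lo/.

ʃogosumɔoplo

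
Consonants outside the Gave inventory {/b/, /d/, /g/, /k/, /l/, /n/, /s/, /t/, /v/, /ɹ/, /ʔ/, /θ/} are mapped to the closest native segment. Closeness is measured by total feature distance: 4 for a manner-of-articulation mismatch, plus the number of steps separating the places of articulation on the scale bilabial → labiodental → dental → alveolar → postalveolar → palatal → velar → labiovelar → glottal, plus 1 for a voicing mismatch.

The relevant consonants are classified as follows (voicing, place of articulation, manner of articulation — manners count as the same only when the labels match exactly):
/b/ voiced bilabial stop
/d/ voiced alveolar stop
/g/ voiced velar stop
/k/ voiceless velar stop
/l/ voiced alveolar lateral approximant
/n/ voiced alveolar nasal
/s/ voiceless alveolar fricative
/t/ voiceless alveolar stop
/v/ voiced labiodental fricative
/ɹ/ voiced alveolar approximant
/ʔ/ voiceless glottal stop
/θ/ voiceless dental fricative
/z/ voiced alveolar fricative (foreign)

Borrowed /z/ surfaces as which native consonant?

/s/ is closest: same manner (fricative), place distance 0 (alveolar→alveolar), voicing differs (+1); total 1. Next closest is /v/ at distance 2.

s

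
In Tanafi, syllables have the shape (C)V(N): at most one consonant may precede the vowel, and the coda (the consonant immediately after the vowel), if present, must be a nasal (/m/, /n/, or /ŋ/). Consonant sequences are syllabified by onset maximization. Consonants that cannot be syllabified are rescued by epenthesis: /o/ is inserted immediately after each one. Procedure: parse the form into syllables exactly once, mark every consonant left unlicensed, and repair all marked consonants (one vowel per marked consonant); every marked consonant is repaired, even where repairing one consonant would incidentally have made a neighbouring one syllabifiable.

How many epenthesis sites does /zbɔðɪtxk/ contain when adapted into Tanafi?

The unsyllabifiable consonants are /z/, /t/, /x/, /k/; each receives one epenthetic vowel.

4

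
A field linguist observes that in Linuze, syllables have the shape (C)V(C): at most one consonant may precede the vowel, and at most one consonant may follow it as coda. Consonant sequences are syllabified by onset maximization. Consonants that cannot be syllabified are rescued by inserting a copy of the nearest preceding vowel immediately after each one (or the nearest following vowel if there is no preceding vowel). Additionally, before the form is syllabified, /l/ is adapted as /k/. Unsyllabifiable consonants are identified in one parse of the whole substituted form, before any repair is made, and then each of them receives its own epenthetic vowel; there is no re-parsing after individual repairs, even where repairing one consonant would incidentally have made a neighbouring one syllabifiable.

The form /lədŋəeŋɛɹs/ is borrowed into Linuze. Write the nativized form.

kədŋəeŋɛɹsɛ

Substitution: /l/ → /k/, giving /kədŋəeŋɛɹs/.
Under (C)V(C), the unsyllabifiable consonants are /s/ (at most one coda consonant is licensed; onsets are limited to one consonant).
Epenthesis after each stranded consonant: /s/ → /sɛ/.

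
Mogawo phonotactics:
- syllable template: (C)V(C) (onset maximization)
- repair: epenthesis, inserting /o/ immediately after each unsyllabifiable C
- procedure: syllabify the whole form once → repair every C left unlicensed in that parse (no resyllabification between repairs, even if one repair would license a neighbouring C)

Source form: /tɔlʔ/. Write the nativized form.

tɔlʔo

Syllabifying with onset maximization leaves /ʔ/ stranded (at most one coda consonant is licensed; onsets are limited to one consonant).
Each unlicensed consonant becomes the onset of a new syllable: /ʔ/ → /ʔo/.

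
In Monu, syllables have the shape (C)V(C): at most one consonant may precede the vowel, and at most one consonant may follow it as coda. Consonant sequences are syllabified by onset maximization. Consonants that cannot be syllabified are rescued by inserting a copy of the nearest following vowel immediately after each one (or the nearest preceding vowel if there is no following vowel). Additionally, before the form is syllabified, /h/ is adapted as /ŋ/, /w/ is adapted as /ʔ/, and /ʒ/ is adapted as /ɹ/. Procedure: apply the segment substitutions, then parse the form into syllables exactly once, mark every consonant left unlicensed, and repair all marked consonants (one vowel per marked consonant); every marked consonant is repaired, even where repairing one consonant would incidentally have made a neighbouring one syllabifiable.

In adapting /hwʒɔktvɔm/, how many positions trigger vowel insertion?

3

After substitution the input is /ŋʔɹɔktvɔm/.
The unsyllabifiable consonants are /ŋ/, /ʔ/, /t/; each receives one epenthetic vowel.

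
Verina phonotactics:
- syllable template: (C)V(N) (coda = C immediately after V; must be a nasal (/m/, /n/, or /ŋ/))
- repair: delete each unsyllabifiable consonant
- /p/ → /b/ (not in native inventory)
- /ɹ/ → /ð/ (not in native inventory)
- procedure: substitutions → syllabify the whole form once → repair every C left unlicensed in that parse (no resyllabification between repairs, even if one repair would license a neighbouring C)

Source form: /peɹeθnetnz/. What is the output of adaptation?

beðene

Substitution: /p/ → /b/, /ɹ/ → /ð/, giving /beðeθnetnz/.
Syllabifying with onset maximization leaves /θ/, /t/, /n/, /z/ stranded (only a nasal (/m/, /n/, or /ŋ/) is licensed in coda position; onsets are limited to one consonant).
Deleting the stranded consonants removes /θ/, /t/, /n/, /z/.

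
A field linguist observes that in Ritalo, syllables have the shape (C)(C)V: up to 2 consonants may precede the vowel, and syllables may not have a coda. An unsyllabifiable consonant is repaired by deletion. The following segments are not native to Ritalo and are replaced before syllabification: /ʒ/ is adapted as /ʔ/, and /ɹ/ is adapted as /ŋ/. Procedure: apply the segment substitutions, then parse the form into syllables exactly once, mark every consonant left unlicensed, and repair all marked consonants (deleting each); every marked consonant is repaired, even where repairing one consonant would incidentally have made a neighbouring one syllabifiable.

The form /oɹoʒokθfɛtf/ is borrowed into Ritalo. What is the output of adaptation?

Substitution: /ɹ/ → /ŋ/, /ʒ/ → /ʔ/, giving /oŋoʔokθfɛtf/.
The consonants /k/, /t/, /f/ cannot be parsed into a legal (C)(C)V syllable (no codas are permitted; onsets may contain at most 2 consonants).
Deleting the stranded consonants removes /k/, /t/, /f/.

oŋoʔoθfɛ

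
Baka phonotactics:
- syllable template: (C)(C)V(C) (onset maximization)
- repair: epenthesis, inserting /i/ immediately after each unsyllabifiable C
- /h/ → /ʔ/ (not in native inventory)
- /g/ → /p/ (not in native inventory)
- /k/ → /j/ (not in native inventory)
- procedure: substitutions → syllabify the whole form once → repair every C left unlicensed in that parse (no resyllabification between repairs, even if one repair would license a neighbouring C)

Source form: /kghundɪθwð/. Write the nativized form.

jipʔundɪθwiði

Substitution: /k/ → /j/, /g/ → /p/, /h/ → /ʔ/, giving /jpʔundɪθwð/.
Under (C)(C)V(C), the unsyllabifiable consonants are /j/, /w/, /ð/ (at most one coda consonant is licensed; onsets may contain at most 2 consonants).
Epenthesis after each stranded consonant: /j/ → /ji/, /w/ → /wi/, /ð/ → /ði/.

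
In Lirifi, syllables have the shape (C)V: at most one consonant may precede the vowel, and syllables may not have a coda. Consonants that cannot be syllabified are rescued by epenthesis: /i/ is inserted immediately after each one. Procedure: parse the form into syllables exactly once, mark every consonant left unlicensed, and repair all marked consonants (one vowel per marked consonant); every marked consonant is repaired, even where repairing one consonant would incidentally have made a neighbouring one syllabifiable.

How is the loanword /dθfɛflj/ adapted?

The consonants /d/, /θ/, /f/, /l/, /j/ cannot be parsed into a legal (C)V syllable (no codas are permitted; onsets are limited to one consonant).
Epenthesis after each stranded consonant: /d/ → /di/, /θ/ → /θi/, /f/ → /fi/, /l/ → /li/, /j/ → /ji/.

diθifɛfiliji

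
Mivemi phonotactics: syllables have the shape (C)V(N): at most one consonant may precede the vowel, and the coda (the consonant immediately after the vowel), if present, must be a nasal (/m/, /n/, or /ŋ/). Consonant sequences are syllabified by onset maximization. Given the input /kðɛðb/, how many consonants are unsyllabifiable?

3

The consonants /k/, /ð/, /b/ cannot be parsed into a legal (C)V(N) syllable (only a nasal (/m/, /n/, or /ŋ/) is licensed in coda position; onsets are limited to one consonant).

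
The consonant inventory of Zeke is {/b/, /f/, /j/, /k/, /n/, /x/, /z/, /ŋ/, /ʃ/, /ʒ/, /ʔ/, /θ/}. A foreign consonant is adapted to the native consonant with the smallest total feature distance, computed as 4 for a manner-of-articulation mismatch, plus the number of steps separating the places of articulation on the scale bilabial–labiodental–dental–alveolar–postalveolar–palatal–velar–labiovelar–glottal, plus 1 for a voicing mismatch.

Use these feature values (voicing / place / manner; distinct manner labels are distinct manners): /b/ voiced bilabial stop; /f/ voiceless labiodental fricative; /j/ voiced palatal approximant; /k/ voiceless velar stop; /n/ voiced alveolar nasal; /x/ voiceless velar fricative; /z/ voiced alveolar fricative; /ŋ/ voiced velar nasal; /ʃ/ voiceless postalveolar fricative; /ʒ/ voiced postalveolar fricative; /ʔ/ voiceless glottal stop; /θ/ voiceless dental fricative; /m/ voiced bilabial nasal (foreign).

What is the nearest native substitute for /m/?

/n/ is closest: same manner (nasal), place distance 3 (bilabial→alveolar), same voicing; total 3. Next closest is /b/ at distance 4.

n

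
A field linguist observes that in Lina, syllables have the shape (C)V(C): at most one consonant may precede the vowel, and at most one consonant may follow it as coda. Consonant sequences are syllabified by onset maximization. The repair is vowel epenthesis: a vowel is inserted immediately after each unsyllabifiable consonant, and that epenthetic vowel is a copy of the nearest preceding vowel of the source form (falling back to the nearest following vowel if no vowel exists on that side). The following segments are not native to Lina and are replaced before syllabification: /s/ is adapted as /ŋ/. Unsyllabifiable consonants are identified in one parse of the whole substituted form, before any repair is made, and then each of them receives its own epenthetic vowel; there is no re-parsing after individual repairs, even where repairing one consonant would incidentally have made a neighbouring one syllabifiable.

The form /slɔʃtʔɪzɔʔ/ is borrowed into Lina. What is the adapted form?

Substitution: /s/ → /ŋ/, giving /ŋlɔʃtʔɪzɔʔ/.
The consonants /ŋ/, /t/ cannot be parsed into a legal (C)V(C) syllable (at most one coda consonant is licensed; onsets are limited to one consonant).
Epenthesis after each stranded consonant: /ŋ/ → /ŋɔ/, /t/ → /tɔ/.

ŋɔlɔʃtɔʔɪzɔʔ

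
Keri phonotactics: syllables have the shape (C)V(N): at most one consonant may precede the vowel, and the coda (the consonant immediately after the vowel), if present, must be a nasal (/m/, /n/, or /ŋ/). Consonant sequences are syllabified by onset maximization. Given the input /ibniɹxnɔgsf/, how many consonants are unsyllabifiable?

6

Under (C)V(N), the unsyllabifiable consonants are /b/, /ɹ/, /x/, /g/, /s/, /f/ (only a nasal (/m/, /n/, or /ŋ/) is licensed in coda position; onsets are limited to one consonant).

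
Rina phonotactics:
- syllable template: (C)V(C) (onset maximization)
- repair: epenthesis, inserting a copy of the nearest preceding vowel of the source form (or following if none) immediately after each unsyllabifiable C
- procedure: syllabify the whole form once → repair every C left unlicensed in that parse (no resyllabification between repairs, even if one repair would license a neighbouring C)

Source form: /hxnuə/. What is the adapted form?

Under (C)V(C), the unsyllabifiable consonants are /h/, /x/ (at most one coda consonant is licensed; onsets are limited to one consonant).
Inserting the epenthetic vowel yields /h/ → /hu/, /x/ → /xu/.

huxunuə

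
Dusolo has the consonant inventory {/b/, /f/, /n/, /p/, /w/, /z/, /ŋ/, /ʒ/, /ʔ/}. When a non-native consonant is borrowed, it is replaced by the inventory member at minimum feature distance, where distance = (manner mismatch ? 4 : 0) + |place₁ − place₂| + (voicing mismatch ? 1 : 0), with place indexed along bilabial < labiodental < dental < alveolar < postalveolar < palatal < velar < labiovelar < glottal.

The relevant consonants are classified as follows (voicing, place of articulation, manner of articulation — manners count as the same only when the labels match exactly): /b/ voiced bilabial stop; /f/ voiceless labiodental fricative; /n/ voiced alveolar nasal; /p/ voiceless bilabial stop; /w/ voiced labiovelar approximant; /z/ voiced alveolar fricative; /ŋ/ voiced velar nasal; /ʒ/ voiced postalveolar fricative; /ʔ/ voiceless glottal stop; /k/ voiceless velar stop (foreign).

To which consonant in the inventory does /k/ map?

ʔ

/ʔ/ is closest: same manner (stop), place distance 2 (velar→glottal), same voicing; total 2. Next closest is /ŋ/ at distance 5.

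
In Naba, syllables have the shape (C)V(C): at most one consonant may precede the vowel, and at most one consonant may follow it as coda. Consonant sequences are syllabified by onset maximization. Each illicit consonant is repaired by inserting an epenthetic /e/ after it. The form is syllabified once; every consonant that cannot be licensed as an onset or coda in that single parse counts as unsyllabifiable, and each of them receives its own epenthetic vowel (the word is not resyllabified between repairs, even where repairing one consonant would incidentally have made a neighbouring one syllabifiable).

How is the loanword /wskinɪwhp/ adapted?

wesekinɪwhepe

Syllabifying with onset maximization leaves /w/, /s/, /h/, /p/ stranded (at most one coda consonant is licensed; onsets are limited to one consonant).
Each unlicensed consonant becomes the onset of a new syllable: /w/ → /we/, /s/ → /se/, /h/ → /he/, /p/ → /pe/.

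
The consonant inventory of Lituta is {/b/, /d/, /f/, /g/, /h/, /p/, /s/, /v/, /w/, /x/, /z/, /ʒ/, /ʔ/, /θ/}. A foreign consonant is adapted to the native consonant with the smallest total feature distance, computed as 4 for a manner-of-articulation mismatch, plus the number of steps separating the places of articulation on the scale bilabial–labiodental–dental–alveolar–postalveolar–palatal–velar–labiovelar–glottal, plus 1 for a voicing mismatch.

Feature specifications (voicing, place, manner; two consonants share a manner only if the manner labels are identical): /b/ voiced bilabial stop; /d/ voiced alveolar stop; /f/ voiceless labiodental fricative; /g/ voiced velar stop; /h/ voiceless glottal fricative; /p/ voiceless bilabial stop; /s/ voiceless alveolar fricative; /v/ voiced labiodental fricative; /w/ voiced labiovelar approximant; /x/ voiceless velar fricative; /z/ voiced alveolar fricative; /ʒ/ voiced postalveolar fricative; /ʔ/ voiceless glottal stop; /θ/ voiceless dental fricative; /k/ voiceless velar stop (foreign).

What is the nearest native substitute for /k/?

/g/ is closest: same manner (stop), place distance 0 (velar→velar), voicing differs (+1); total 1. Next closest is /ʔ/ at distance 2.

g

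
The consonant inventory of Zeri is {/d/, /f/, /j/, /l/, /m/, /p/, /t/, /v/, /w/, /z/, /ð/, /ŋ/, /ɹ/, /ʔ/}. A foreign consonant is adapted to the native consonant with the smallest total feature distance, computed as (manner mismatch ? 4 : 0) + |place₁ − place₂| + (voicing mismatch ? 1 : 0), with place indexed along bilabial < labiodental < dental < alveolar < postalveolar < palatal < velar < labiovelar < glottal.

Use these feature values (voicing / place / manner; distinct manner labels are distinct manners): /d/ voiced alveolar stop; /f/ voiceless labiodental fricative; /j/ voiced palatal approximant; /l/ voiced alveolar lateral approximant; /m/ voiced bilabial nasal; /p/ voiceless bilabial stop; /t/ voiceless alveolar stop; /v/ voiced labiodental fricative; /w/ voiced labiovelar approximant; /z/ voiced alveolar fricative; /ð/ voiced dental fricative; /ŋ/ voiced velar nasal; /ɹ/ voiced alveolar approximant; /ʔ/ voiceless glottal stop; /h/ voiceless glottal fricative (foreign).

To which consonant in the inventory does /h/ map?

/ʔ/ is closest: manner differs (fricative→stop, +4), place distance 0 (glottal→glottal), same voicing; total 4. Next closest is /w/ at distance 6.

ʔ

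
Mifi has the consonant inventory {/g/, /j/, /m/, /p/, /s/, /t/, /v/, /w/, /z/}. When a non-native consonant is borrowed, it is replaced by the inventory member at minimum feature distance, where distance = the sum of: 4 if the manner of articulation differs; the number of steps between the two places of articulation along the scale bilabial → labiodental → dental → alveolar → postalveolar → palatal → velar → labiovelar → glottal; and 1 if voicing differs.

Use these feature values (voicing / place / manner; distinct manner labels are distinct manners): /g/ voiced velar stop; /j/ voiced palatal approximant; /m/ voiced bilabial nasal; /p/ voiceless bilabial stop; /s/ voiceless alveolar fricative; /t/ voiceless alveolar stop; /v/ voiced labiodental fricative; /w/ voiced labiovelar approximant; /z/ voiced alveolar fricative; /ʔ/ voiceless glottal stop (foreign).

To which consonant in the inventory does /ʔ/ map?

g

/g/ is closest: same manner (stop), place distance 2 (glottal→velar), voicing differs (+1); total 3. Next closest is /t/ at distance 5.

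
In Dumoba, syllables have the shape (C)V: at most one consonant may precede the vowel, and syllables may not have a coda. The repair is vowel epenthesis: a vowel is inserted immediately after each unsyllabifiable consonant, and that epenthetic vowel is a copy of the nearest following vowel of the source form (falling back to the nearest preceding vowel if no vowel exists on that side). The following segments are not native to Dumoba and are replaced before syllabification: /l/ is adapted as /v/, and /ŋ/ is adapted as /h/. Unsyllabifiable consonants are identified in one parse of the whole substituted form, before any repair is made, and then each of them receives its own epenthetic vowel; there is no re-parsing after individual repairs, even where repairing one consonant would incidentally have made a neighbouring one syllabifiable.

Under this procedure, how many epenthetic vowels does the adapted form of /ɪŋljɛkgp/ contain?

5

After substitution the input is /ɪhvjɛkgp/.
The unsyllabifiable consonants are /h/, /v/, /k/, /g/, /p/; each receives one epenthetic vowel.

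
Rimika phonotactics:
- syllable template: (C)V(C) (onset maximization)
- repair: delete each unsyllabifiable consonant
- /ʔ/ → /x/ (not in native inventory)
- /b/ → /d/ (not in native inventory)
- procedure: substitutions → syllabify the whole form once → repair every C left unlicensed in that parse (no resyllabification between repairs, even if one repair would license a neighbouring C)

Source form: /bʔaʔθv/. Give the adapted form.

Substitution: /b/ → /d/, /ʔ/ → /x/, giving /dxaxθv/.
Under (C)V(C), the unsyllabifiable consonants are /d/, /θ/, /v/ (at most one coda consonant is licensed; onsets are limited to one consonant).
Deletion applies to /d/, /θ/, /v/.

xax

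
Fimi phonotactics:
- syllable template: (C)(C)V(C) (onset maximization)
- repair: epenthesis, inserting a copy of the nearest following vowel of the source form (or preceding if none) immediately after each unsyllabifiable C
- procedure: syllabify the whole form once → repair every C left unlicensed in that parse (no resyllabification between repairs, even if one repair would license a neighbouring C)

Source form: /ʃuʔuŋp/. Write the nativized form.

The consonants /p/ cannot be parsed into a legal (C)(C)V(C) syllable (at most one coda consonant is licensed; onsets may contain at most 2 consonants).
Each unlicensed consonant becomes the onset of a new syllable: /p/ → /pu/.

ʃuʔuŋpu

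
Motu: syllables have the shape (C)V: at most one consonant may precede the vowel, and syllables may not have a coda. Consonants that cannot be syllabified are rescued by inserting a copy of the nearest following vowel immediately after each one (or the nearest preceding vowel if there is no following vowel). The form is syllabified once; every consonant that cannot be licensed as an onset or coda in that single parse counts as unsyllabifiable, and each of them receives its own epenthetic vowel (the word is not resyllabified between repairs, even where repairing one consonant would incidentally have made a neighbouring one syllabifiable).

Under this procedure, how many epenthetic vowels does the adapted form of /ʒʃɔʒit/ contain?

2

The unsyllabifiable consonants are /ʒ/, /t/; each receives one epenthetic vowel.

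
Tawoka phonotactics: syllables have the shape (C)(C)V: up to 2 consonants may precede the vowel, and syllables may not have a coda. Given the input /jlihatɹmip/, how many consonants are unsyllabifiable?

The consonants /t/, /p/ cannot be parsed into a legal (C)(C)V syllable (no codas are permitted; onsets may contain at most 2 consonants).

2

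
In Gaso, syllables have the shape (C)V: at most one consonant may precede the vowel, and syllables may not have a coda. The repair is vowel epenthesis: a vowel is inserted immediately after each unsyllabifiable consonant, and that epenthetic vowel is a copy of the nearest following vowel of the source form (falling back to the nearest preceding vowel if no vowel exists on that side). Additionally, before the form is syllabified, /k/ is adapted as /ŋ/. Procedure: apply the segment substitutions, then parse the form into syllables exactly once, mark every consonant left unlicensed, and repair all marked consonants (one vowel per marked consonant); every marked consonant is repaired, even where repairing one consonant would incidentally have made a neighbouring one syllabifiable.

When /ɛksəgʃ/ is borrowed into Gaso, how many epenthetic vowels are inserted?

After substitution the input is /ɛŋsəgʃ/.
The unsyllabifiable consonants are /ŋ/, /g/, /ʃ/; each receives one epenthetic vowel.

3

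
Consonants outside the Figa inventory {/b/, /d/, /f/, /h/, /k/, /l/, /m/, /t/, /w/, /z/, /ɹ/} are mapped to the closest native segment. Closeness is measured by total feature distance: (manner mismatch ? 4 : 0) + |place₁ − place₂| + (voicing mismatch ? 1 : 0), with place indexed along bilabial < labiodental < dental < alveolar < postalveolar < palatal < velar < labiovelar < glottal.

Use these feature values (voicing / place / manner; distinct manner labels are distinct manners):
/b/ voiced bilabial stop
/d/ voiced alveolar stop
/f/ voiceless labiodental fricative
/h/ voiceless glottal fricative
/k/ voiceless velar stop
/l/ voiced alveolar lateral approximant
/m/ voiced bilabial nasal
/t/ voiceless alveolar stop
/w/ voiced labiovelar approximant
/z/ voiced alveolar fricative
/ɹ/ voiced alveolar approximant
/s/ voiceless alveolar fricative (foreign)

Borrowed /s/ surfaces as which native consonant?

/z/ is closest: same manner (fricative), place distance 0 (alveolar→alveolar), voicing differs (+1); total 1. Next closest is /f/ at distance 2.

z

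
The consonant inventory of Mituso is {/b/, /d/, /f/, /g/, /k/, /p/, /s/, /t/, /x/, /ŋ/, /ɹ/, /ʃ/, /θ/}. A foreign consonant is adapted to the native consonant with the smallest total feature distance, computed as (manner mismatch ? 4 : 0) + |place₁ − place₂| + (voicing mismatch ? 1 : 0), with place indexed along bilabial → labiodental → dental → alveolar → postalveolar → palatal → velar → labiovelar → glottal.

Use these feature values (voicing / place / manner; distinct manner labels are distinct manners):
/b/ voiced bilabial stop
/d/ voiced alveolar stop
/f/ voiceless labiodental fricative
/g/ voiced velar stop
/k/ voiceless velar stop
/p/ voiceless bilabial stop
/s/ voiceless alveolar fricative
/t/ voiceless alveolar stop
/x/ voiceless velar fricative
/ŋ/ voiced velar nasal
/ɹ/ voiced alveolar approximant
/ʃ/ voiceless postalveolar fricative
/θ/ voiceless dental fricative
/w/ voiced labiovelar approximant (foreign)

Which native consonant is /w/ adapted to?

/ɹ/ is closest: same manner (approximant), place distance 4 (labiovelar→alveolar), same voicing; total 4. Next closest is /g/ at distance 5.

ɹ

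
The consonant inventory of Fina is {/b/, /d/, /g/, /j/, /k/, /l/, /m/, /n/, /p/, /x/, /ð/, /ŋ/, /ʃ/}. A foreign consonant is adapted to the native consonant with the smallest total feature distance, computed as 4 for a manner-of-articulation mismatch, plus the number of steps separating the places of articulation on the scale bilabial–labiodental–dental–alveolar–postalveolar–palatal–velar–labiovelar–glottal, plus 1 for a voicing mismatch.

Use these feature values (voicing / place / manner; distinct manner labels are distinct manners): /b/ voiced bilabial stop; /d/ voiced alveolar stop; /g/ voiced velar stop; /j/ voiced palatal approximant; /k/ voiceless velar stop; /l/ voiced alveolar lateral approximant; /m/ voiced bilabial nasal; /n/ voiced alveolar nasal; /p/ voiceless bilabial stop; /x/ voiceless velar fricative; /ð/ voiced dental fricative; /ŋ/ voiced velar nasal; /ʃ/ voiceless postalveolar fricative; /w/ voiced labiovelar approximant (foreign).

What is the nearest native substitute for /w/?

j

/j/ is closest: same manner (approximant), place distance 2 (labiovelar→palatal), same voicing; total 2. Next closest is /g/ at distance 5.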